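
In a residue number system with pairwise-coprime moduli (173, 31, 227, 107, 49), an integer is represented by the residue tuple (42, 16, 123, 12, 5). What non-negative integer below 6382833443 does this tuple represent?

778724077

The moduli are pairwise coprime; N = 173·31·227·107·49 = 6382833443.
N/173 = 36894991; 36894991 ≡ 146 (mod 173); 146·32 ≡ 1, so inverse 32.
N/31 = 205897853; 205897853 ≡ 7 (mod 31); 7·9 ≡ 1, so inverse 9.
N/227 = 28118209; 28118209 ≡ 173 (mod 227); 173·21 ≡ 1, so inverse 21.
N/107 = 59652649; 59652649 ≡ 42 (mod 107); 42·79 ≡ 1, so inverse 79.
N/49 = 130261907; 130261907 ≡ 13 (mod 49); 13·34 ≡ 1, so inverse 34.
x ≡ 42·36894991·32 + 16·205897853·9 + 123·28118209·21 + 12·59652649·79 + 5·130261907·34 = 230560728025.
230560728025 mod 6382833443 = 778724077.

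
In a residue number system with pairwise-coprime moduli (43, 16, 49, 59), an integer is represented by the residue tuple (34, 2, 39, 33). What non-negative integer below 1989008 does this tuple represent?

895122

From x ≡ 34 (mod 43) write x = 34 + 43t. Substituting into x ≡ 2 (mod 16) gives 43t ≡ 0 (mod 16), and since 11⁻¹ ≡ 3 (mod 16), t ≡ 0. Hence x ≡ 34 + 43·0 = 34 (mod 688).
From x ≡ 34 (mod 688) write x = 34 + 688t. Substituting into x ≡ 39 (mod 49) gives 688t ≡ 5 (mod 49), and since 2⁻¹ ≡ 25 (mod 49), t ≡ 27. Hence x ≡ 34 + 688·27 = 18610 (mod 33712).
From x ≡ 18610 (mod 33712) write x = 18610 + 33712t. Substituting into x ≡ 33 (mod 59) gives 33712t ≡ 8 (mod 59), and since 23⁻¹ ≡ 18 (mod 59), t ≡ 26. Hence x ≡ 18610 + 33712·26 = 895122 (mod 1989008).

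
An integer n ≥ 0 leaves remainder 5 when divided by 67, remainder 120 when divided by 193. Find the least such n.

From n ≡ 5 (mod 67) write n = 5 + 67t. Substituting into n ≡ 120 (mod 193) gives 67t ≡ 115 (mod 193), and since 67⁻¹ ≡ 121 (mod 193), t ≡ 19. Hence n ≡ 5 + 67·19 = 1278 (mod 12931).

1278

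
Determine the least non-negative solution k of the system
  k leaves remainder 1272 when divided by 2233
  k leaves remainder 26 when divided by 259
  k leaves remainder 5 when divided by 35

gcd(2233, 259) = 7 and 7 | (26 − 1272), so the pair is consistent; merging gives k ≡ 41466 (mod 82621), where 82621 = lcm(2233, 259).
gcd(82621, 35) = 7 and 7 | (5 − 41466), so the pair is consistent; merging gives k ≡ 371950 (mod 413105), where 413105 = lcm(82621, 35).
The solution is unique modulo lcm(2233, 259, 35) = 413105.

371950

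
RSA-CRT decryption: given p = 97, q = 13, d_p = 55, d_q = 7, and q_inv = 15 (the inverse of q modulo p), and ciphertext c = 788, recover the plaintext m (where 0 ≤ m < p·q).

m₁ = c^(d_p) mod p: c ≡ 12 (mod 97), and 12^55 mod 97 = 8.
m₂ = c^(d_q) mod q: c ≡ 8 (mod 13), and 8^7 mod 13 = 5.
h = q_inv·(m₁ − m₂) mod p = 15·(8 − 5) mod 97 = 45.
m = m₂ + h·q = 5 + 45·13 = 590.

590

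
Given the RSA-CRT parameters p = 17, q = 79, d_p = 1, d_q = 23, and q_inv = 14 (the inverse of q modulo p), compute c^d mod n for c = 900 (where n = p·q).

m₁ = c^(d_p) mod p: c ≡ 16 (mod 17), and 16^1 mod 17 = 16.
m₂ = c^(d_q) mod q: c ≡ 31 (mod 79), and 31^23 mod 79 = 76.
h = q_inv·(m₁ − m₂) mod p = 14·(16 − 76) mod 17 = 10.
m = m₂ + h·q = 76 + 10·79 = 866.

866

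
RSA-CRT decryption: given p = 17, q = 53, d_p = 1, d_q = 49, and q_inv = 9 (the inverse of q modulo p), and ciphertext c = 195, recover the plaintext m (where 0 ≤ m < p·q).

m₁ = c^(d_p) mod p: c ≡ 8 (mod 17), and 8^1 mod 17 = 8.
m₂ = c^(d_q) mod q: c ≡ 36 (mod 53), and 36^49 mod 53 = 10.
h = q_inv·(m₁ − m₂) mod p = 9·(8 − 10) mod 17 = 16.
m = m₂ + h·q = 10 + 16·53 = 858.

858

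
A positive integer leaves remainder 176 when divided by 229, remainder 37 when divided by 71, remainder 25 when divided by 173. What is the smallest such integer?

1637297

The moduli are pairwise coprime; M = 229·71·173 = 2812807.
M/229 = 12283; 12283 ≡ 146 (mod 229); 146·80 ≡ 1, so inverse 80.
M/71 = 39617; 39617 ≡ 70 (mod 71); 70·70 ≡ 1, so inverse 70.
M/173 = 16259; 16259 ≡ 170 (mod 173); 170·115 ≡ 1, so inverse 115.
N ≡ 176·12283·80 + 37·39617·70 + 25·16259·115 = 322297295.
322297295 mod 2812807 = 1637297.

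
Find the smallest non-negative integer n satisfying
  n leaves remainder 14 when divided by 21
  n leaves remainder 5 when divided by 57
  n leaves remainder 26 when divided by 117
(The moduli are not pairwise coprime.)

Combine the congruences pairwise.
gcd(21, 57) = 3 and 3 | (5 − 14), so the pair is consistent; merging gives n ≡ 119 (mod 399), where 399 = lcm(21, 57).
gcd(399, 117) = 3 and 3 | (26 − 119), so the pair is consistent; merging gives n ≡ 8099 (mod 15561), where 15561 = lcm(399, 117).
The solution is unique modulo lcm(21, 57, 117) = 15561.

8099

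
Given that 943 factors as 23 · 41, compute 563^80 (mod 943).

739

Mod 23: 563 ≡ 11; by Fermat, exponent reduces to 80 mod 22 = 14; 11^14 ≡ 3 (mod 23).
Mod 41: 563 ≡ 30; since 40 | 80, by Fermat 30^80 ≡ 1 (mod 41).
Combine by CRT: x ≡ 3 (mod 23), x ≡ 1 (mod 41) ⇒ x ≡ 739 (mod 943).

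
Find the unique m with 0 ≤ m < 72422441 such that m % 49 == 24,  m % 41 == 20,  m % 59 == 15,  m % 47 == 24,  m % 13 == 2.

From m ≡ 24 (mod 49) write m = 24 + 49t. Substituting into m ≡ 20 (mod 41) gives 49t ≡ 37 (mod 41), and since 8⁻¹ ≡ 36 (mod 41), t ≡ 20. Hence m ≡ 24 + 49·20 = 1004 (mod 2009).
From m ≡ 1004 (mod 2009) write m = 1004 + 2009t. Substituting into m ≡ 15 (mod 59) gives 2009t ≡ 14 (mod 59), and since 3⁻¹ ≡ 20 (mod 59), t ≡ 44. Hence m ≡ 1004 + 2009·44 = 89400 (mod 118531).
From m ≡ 89400 (mod 118531) write m = 89400 + 118531t. Substituting into m ≡ 24 (mod 47) gives 118531t ≡ 18 (mod 47), and since 44⁻¹ ≡ 31 (mod 47), t ≡ 41. Hence m ≡ 89400 + 118531·41 = 4949171 (mod 5570957).
From m ≡ 4949171 (mod 5570957) write m = 4949171 + 5570957t. Substituting into m ≡ 2 (mod 13) gives 5570957t ≡ 9 (mod 13), and since 2⁻¹ ≡ 7 (mod 13), t ≡ 11. Hence m ≡ 4949171 + 5570957·11 = 66229698 (mod 72422441).

66229698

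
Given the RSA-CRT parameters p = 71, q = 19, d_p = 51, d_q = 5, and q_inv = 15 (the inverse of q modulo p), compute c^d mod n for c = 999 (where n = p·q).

m₁ = c^(d_p) mod p: c ≡ 5 (mod 71), and 5^51 mod 71 = 5.
m₂ = c^(d_q) mod q: c ≡ 11 (mod 19), and 11^5 mod 19 = 7.
h = q_inv·(m₁ − m₂) mod p = 15·(5 − 7) mod 71 = 41.
m = m₂ + h·q = 7 + 41·19 = 786.

786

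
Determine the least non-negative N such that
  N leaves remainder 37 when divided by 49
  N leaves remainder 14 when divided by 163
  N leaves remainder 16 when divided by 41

The moduli are pairwise coprime; M = 49·163·41 = 327467.
M/49 = 6683; 6683 ≡ 19 (mod 49); 19·31 ≡ 1, so inverse 31.
M/163 = 2009; 2009 ≡ 53 (mod 163); 53·40 ≡ 1, so inverse 40.
M/41 = 7987; 7987 ≡ 33 (mod 41); 33·5 ≡ 1, so inverse 5.
N ≡ 37·6683·31 + 14·2009·40 + 16·7987·5 = 9429401.
9429401 mod 327467 = 260325.

260325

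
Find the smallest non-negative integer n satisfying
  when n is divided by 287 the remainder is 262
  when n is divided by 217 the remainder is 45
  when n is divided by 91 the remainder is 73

80335

Combine the congruences pairwise.
gcd(287, 217) = 7 and 7 | (45 − 262), so the pair is consistent; merging gives n ≡ 262 (mod 8897), where 8897 = lcm(287, 217).
gcd(8897, 91) = 7 and 7 | (73 − 262), so the pair is consistent; merging gives n ≡ 80335 (mod 115661), where 115661 = lcm(8897, 91).
The solution is unique modulo lcm(287, 217, 91) = 115661.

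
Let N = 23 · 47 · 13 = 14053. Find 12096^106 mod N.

Mod 23: 12096 ≡ 21; by Fermat, exponent reduces to 106 mod 22 = 18; 21^18 ≡ 13 (mod 23).
Mod 47: 12096 ≡ 17; by Fermat, exponent reduces to 106 mod 46 = 14; 17^14 ≡ 9 (mod 47).
Mod 13: 12096 ≡ 6; by Fermat, exponent reduces to 106 mod 12 = 10; 6^10 ≡ 4 (mod 13).
Combine by CRT: x ≡ 13 (mod 23), x ≡ 9 (mod 47), x ≡ 4 (mod 13) ⇒ x ≡ 1278 (mod 14053).

1278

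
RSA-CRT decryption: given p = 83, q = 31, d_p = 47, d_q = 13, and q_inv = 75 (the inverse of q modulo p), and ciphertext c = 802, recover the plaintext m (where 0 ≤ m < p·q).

60

m₁ = c^(d_p) mod p: c ≡ 55 (mod 83), and 55^47 mod 83 = 60.
m₂ = c^(d_q) mod q: c ≡ 27 (mod 31), and 27^13 mod 31 = 29.
h = q_inv·(m₁ − m₂) mod p = 75·(60 − 29) mod 83 = 1.
m = m₂ + h·q = 29 + 1·31 = 60.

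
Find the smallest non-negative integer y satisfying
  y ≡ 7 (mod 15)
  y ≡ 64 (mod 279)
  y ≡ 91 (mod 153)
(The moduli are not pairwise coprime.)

Combine the congruences pairwise.
gcd(15, 279) = 3 and 3 | (64 − 7), so the pair is consistent; merging gives y ≡ 622 (mod 1395), where 1395 = lcm(15, 279).
gcd(1395, 153) = 9 and 9 | (91 − 622), so the pair is consistent; merging gives y ≡ 18757 (mod 23715), where 23715 = lcm(1395, 153).
The solution is unique modulo lcm(15, 279, 153) = 23715.

18757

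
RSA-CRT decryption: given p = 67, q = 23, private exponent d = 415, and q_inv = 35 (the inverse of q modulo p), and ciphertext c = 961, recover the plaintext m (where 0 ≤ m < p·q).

d_p = d mod (p−1) = 415 mod 66 = 19; d_q = d mod (q−1) = 19.
m₁ = c^(d_p) mod p: c ≡ 23 (mod 67), and 23^19 mod 67 = 16.
m₂ = c^(d_q) mod q: c ≡ 18 (mod 23), and 18^19 mod 23 = 16.
h = q_inv·(m₁ − m₂) mod p = 35·(16 − 16) mod 67 = 0.
m = m₂ + h·q = 16 + 0·23 = 16.

16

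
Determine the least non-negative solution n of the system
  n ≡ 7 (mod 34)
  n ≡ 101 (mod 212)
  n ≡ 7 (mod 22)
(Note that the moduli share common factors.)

18333

gcd(34, 212) = 2 and 2 | (101 − 7), so the pair is consistent; merging gives n ≡ 313 (mod 3604), where 3604 = lcm(34, 212).
gcd(3604, 22) = 2 and 2 | (7 − 313), so the pair is consistent; merging gives n ≡ 18333 (mod 39644), where 39644 = lcm(3604, 22).
The solution is unique modulo lcm(34, 212, 22) = 39644.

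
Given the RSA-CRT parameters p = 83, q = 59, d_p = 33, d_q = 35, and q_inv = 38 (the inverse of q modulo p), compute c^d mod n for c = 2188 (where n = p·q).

2527

m₁ = c^(d_p) mod p: c ≡ 30 (mod 83), and 30^33 mod 83 = 37.
m₂ = c^(d_q) mod q: c ≡ 5 (mod 59), and 5^35 mod 59 = 49.
h = q_inv·(m₁ − m₂) mod p = 38·(37 − 49) mod 83 = 42.
m = m₂ + h·q = 49 + 42·59 = 2527.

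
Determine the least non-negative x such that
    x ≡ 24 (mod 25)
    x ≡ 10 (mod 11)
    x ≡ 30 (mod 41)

9624

From x ≡ 24 (mod 25) write x = 24 + 25t. Substituting into x ≡ 10 (mod 11) gives 25t ≡ 8 (mod 11), and since 3⁻¹ ≡ 4 (mod 11), t ≡ 10. Hence x ≡ 24 + 25·10 = 274 (mod 275).
From x ≡ 274 (mod 275) write x = 274 + 275t. Substituting into x ≡ 30 (mod 41) gives 275t ≡ 2 (mod 41), and since 29⁻¹ ≡ 17 (mod 41), t ≡ 34. Hence x ≡ 274 + 275·34 = 9624 (mod 11275).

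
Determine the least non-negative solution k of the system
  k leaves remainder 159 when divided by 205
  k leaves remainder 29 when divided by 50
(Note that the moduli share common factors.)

gcd(205, 50) = 5 and 5 | (29 − 159), so the pair is consistent; merging gives k ≡ 979 (mod 2050), where 2050 = lcm(205, 50).
The solution is unique modulo lcm(205, 50) = 2050.

979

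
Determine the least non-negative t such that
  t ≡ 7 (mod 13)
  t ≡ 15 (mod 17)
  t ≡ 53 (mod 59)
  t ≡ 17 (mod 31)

The moduli are pairwise coprime; N = 13·17·59·31 = 404209.
N/13 = 31093; 31093 ≡ 10 (mod 13); 10·4 ≡ 1, so inverse 4.
N/17 = 23777; 23777 ≡ 11 (mod 17); 11·14 ≡ 1, so inverse 14.
N/59 = 6851; 6851 ≡ 7 (mod 59); 7·17 ≡ 1, so inverse 17.
N/31 = 13039; 13039 ≡ 19 (mod 31); 19·18 ≡ 1, so inverse 18.
t ≡ 7·31093·4 + 15·23777·14 + 53·6851·17 + 17·13039·18 = 16026459.
16026459 mod 404209 = 262308.

262308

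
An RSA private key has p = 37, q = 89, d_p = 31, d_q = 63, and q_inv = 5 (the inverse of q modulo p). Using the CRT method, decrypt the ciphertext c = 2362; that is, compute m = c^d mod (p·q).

1486

m₁ = c^(d_p) mod p: c ≡ 31 (mod 37), and 31^31 mod 37 = 6.
m₂ = c^(d_q) mod q: c ≡ 48 (mod 89), and 48^63 mod 89 = 62.
h = q_inv·(m₁ − m₂) mod p = 5·(6 − 62) mod 37 = 16.
m = m₂ + h·q = 62 + 16·89 = 1486.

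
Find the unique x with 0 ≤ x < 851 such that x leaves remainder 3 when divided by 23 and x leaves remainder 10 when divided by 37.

417

From x ≡ 3 (mod 23) write x = 3 + 23t. Substituting into x ≡ 10 (mod 37) gives 23t ≡ 7 (mod 37), and since 23⁻¹ ≡ 29 (mod 37), t ≡ 18. Hence x ≡ 3 + 23·18 = 417 (mod 851).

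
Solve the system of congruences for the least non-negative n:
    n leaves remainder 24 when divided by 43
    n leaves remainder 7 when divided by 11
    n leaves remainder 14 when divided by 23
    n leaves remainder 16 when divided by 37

256648

The moduli are pairwise coprime; M = 43·11·23·37 = 402523.
M/43 = 9361; 9361 ≡ 30 (mod 43); 30·33 ≡ 1, so inverse 33.
M/11 = 36593; 36593 ≡ 7 (mod 11); 7·8 ≡ 1, so inverse 8.
M/23 = 17501; 17501 ≡ 21 (mod 23); 21·11 ≡ 1, so inverse 11.
M/37 = 10879; 10879 ≡ 1 (mod 37), inverse 1.
n ≡ 24·9361·33 + 7·36593·8 + 14·17501·11 + 16·10879·1 = 12332338.
12332338 mod 402523 = 256648.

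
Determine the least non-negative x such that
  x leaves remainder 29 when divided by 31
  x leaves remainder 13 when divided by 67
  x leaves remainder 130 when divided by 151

The moduli are pairwise coprime; N = 31·67·151 = 313627.
N/31 = 10117; 10117 ≡ 11 (mod 31); 11·17 ≡ 1, so inverse 17.
N/67 = 4681; 4681 ≡ 58 (mod 67); 58·52 ≡ 1, so inverse 52.
N/151 = 2077; 2077 ≡ 114 (mod 151); 114·102 ≡ 1, so inverse 102.
x ≡ 29·10117·17 + 13·4681·52 + 130·2077·102 = 35693057.
35693057 mod 313627 = 253206.

253206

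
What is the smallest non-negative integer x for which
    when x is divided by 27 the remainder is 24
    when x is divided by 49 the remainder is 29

From x ≡ 24 (mod 27) write x = 24 + 27t. Substituting into x ≡ 29 (mod 49) gives 27t ≡ 5 (mod 49), and since 27⁻¹ ≡ 20 (mod 49), t ≡ 2. Hence x ≡ 24 + 27·2 = 78 (mod 1323).

78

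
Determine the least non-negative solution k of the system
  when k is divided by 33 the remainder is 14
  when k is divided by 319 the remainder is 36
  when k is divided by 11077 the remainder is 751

211214

gcd(33, 319) = 11 and 11 | (36 − 14), so the pair is consistent; merging gives k ≡ 674 (mod 957), where 957 = lcm(33, 319).
gcd(957, 11077) = 11 and 11 | (751 − 674), so the pair is consistent; merging gives k ≡ 211214 (mod 963699), where 963699 = lcm(957, 11077).
The solution is unique modulo lcm(33, 319, 11077) = 963699.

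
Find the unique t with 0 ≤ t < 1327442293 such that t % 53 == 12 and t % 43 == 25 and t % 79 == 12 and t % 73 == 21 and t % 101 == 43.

The moduli are pairwise coprime; N = 53·43·79·73·101 = 1327442293.
N/53 = 25046081; 25046081 ≡ 30 (mod 53); 30·23 ≡ 1, so inverse 23.
N/43 = 30870751; 30870751 ≡ 19 (mod 43); 19·34 ≡ 1, so inverse 34.
N/79 = 16803067; 16803067 ≡ 4 (mod 79); 4·20 ≡ 1, so inverse 20.
N/73 = 18184141; 18184141 ≡ 60 (mod 73); 60·28 ≡ 1, so inverse 28.
N/101 = 13142993; 13142993 ≡ 65 (mod 101); 65·14 ≡ 1, so inverse 14.
t ≡ 12·25046081·23 + 25·30870751·34 + 12·16803067·20 + 21·18184141·28 + 43·13142993·14 = 55789949480.
55789949480 mod 1327442293 = 37373174.

37373174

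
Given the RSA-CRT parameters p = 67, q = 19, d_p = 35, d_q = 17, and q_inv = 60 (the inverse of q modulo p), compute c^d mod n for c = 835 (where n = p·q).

m₁ = c^(d_p) mod p: c ≡ 31 (mod 67), and 31^35 mod 67 = 44.
m₂ = c^(d_q) mod q: c ≡ 18 (mod 19), and 18^17 mod 19 = 18.
h = q_inv·(m₁ − m₂) mod p = 60·(44 − 18) mod 67 = 19.
m = m₂ + h·q = 18 + 19·19 = 379.

379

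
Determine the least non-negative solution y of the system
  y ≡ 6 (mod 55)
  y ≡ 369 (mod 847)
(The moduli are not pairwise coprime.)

1216

gcd(55, 847) = 11 and 11 | (369 − 6), so the pair is consistent; merging gives y ≡ 1216 (mod 4235), where 4235 = lcm(55, 847).
The solution is unique modulo lcm(55, 847) = 4235.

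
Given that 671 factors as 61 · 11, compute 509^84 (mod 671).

367

Mod 61: 509 ≡ 21; by Fermat, exponent reduces to 84 mod 60 = 24; 21^24 ≡ 1 (mod 61).
Mod 11: 509 ≡ 3; by Fermat, exponent reduces to 84 mod 10 = 4; 3^4 ≡ 4 (mod 11).
Combine by CRT: x ≡ 1 (mod 61), x ≡ 4 (mod 11) ⇒ x ≡ 367 (mod 671).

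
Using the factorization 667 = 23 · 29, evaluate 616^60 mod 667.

Mod 23: 616 ≡ 18; by Fermat, exponent reduces to 60 mod 22 = 16; 18^16 ≡ 3 (mod 23).
Mod 29: 616 ≡ 7; by Fermat, exponent reduces to 60 mod 28 = 4; 7^4 ≡ 23 (mod 29).
Combine by CRT: x ≡ 3 (mod 23), x ≡ 23 (mod 29) ⇒ x ≡ 371 (mod 667).

371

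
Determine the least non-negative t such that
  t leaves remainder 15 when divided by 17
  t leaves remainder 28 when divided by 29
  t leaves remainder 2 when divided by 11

695

The moduli are pairwise coprime; N = 17·29·11 = 5423.
N/17 = 319; 319 ≡ 13 (mod 17); 13·4 ≡ 1, so inverse 4.
N/29 = 187; 187 ≡ 13 (mod 29); 13·9 ≡ 1, so inverse 9.
N/11 = 493; 493 ≡ 9 (mod 11); 9·5 ≡ 1, so inverse 5.
t ≡ 15·319·4 + 28·187·9 + 2·493·5 = 71194.
71194 mod 5423 = 695.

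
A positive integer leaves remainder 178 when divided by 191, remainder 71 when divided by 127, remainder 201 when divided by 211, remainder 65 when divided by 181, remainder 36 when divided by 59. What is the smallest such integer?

The moduli are pairwise coprime; N = 191·127·211·181·59 = 54657546133.
N/191 = 286165163; 286165163 ≡ 177 (mod 191); 177·150 ≡ 1, so inverse 150.
N/127 = 430374379; 430374379 ≡ 81 (mod 127); 81·69 ≡ 1, so inverse 69.
N/211 = 259040503; 259040503 ≡ 23 (mod 211); 23·156 ≡ 1, so inverse 156.
N/181 = 301975393; 301975393 ≡ 61 (mod 181); 61·92 ≡ 1, so inverse 92.
N/59 = 926399087; 926399087 ≡ 26 (mod 59); 26·25 ≡ 1, so inverse 25.
k ≡ 178·286165163·150 + 71·430374379·69 + 201·259040503·156 + 65·301975393·92 + 36·926399087·25 = 20511059975329.
20511059975329 mod 54657546133 = 14480175454.

14480175454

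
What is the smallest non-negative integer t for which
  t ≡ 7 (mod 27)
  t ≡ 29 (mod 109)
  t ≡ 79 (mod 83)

32947

The moduli are pairwise coprime; N = 27·109·83 = 244269.
N/27 = 9047; 9047 ≡ 2 (mod 27); 2·14 ≡ 1, so inverse 14.
N/109 = 2241; 2241 ≡ 61 (mod 109); 61·84 ≡ 1, so inverse 84.
N/83 = 2943; 2943 ≡ 38 (mod 83); 38·59 ≡ 1, so inverse 59.
t ≡ 7·9047·14 + 29·2241·84 + 79·2943·59 = 20063005.
20063005 mod 244269 = 32947.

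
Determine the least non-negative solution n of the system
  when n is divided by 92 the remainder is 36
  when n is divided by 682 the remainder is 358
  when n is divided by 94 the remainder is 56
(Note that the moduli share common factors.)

517996

gcd(92, 682) = 2 and 2 | (358 − 36), so the pair is consistent; merging gives n ≡ 16044 (mod 31372), where 31372 = lcm(92, 682).
gcd(31372, 94) = 2 and 2 | (56 − 16044), so the pair is consistent; merging gives n ≡ 517996 (mod 1474484), where 1474484 = lcm(31372, 94).
The solution is unique modulo lcm(92, 682, 94) = 1474484.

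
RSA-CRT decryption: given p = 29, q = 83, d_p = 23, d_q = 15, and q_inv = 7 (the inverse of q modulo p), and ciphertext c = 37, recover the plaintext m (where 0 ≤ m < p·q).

855

m₁ = c^(d_p) mod p: c ≡ 8 (mod 29), and 8^23 mod 29 = 14.
m₂ = c^(d_q) mod q: c ≡ 37 (mod 83), and 37^15 mod 83 = 25.
h = q_inv·(m₁ − m₂) mod p = 7·(14 − 25) mod 29 = 10.
m = m₂ + h·q = 25 + 10·83 = 855.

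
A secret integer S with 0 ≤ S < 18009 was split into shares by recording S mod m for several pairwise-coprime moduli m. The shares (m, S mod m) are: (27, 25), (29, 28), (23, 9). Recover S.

The moduli are pairwise coprime; N = 27·29·23 = 18009.
N/27 = 667; 667 ≡ 19 (mod 27); 19·10 ≡ 1, so inverse 10.
N/29 = 621; 621 ≡ 12 (mod 29); 12·17 ≡ 1, so inverse 17.
N/23 = 783; 783 ≡ 1 (mod 23), inverse 1.
S ≡ 25·667·10 + 28·621·17 + 9·783·1 = 469393.
469393 mod 18009 = 1159.

1159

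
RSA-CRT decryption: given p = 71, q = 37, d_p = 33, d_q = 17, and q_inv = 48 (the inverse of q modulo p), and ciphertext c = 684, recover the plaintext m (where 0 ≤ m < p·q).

261

m₁ = c^(d_p) mod p: c ≡ 45 (mod 71), and 45^33 mod 71 = 48.
m₂ = c^(d_q) mod q: c ≡ 18 (mod 37), and 18^17 mod 37 = 2.
h = q_inv·(m₁ − m₂) mod p = 48·(48 − 2) mod 71 = 7.
m = m₂ + h·q = 2 + 7·37 = 261.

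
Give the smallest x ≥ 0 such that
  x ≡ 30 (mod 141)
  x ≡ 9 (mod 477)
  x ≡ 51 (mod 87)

360144

Combine the congruences pairwise.
gcd(141, 477) = 3 and 3 | (9 − 30), so the pair is consistent; merging gives x ≡ 1440 (mod 22419), where 22419 = lcm(141, 477).
gcd(22419, 87) = 3 and 3 | (51 − 1440), so the pair is consistent; merging gives x ≡ 360144 (mod 650151), where 650151 = lcm(22419, 87).
The solution is unique modulo lcm(141, 477, 87) = 650151.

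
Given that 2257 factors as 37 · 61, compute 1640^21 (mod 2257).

Mod 37: 1640 ≡ 12; 12^21 ≡ 26 (mod 37).
Mod 61: 1640 ≡ 54; 54^21 ≡ 37 (mod 61).
Combine by CRT: x ≡ 26 (mod 37), x ≡ 37 (mod 61) ⇒ x ≡ 2172 (mod 2257).

2172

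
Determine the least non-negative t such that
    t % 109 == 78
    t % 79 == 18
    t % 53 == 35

From t ≡ 78 (mod 109) write t = 78 + 109s. Substituting into t ≡ 18 (mod 79) gives 109s ≡ 19 (mod 79), and since 30⁻¹ ≡ 29 (mod 79), s ≡ 77. Hence t ≡ 78 + 109·77 = 8471 (mod 8611).
From t ≡ 8471 (mod 8611) write t = 8471 + 8611s. Substituting into t ≡ 35 (mod 53) gives 8611s ≡ 44 (mod 53), and since 25⁻¹ ≡ 17 (mod 53), s ≡ 6. Hence t ≡ 8471 + 8611·6 = 60137 (mod 456383).

60137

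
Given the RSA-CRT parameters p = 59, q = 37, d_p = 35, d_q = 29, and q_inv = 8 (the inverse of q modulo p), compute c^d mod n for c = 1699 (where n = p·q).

m₁ = c^(d_p) mod p: c ≡ 47 (mod 59), and 47^35 mod 59 = 6.
m₂ = c^(d_q) mod q: c ≡ 34 (mod 37), and 34^29 mod 37 = 9.
h = q_inv·(m₁ − m₂) mod p = 8·(6 − 9) mod 59 = 35.
m = m₂ + h·q = 9 + 35·37 = 1304.

1304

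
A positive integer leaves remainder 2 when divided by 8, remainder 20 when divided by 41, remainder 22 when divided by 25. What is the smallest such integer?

922

From m ≡ 2 (mod 8) write m = 2 + 8t. Substituting into m ≡ 20 (mod 41) gives 8t ≡ 18 (mod 41), and since 8⁻¹ ≡ 36 (mod 41), t ≡ 33. Hence m ≡ 2 + 8·33 = 266 (mod 328).
From m ≡ 266 (mod 328) write m = 266 + 328t. Substituting into m ≡ 22 (mod 25) gives 328t ≡ 6 (mod 25), and since 3⁻¹ ≡ 17 (mod 25), t ≡ 2. Hence m ≡ 266 + 328·2 = 922 (mod 8200).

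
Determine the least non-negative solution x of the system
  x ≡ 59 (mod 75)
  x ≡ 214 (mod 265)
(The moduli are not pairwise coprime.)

3659

Combine the congruences pairwise.
gcd(75, 265) = 5 and 5 | (214 − 59), so the pair is consistent; merging gives x ≡ 3659 (mod 3975), where 3975 = lcm(75, 265).
The solution is unique modulo lcm(75, 265) = 3975.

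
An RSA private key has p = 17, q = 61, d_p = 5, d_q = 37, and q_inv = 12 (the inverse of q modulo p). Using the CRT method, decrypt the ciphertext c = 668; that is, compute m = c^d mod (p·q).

558

m₁ = c^(d_p) mod p: c ≡ 5 (mod 17), and 5^5 mod 17 = 14.
m₂ = c^(d_q) mod q: c ≡ 58 (mod 61), and 58^37 mod 61 = 9.
h = q_inv·(m₁ − m₂) mod p = 12·(14 − 9) mod 17 = 9.
m = m₂ + h·q = 9 + 9·61 = 558.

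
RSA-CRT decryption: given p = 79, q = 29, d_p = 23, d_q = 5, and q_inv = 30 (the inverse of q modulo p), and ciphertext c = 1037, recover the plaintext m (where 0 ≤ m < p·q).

m₁ = c^(d_p) mod p: c ≡ 10 (mod 79), and 10^23 mod 79 = 38.
m₂ = c^(d_q) mod q: c ≡ 22 (mod 29), and 22^5 mod 29 = 13.
h = q_inv·(m₁ − m₂) mod p = 30·(38 − 13) mod 79 = 39.
m = m₂ + h·q = 13 + 39·29 = 1144.

1144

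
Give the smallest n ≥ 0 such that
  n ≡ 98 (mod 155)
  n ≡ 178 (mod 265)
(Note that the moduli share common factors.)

gcd(155, 265) = 5 and 5 | (178 − 98), so the pair is consistent; merging gives n ≡ 5213 (mod 8215), where 8215 = lcm(155, 265).
The solution is unique modulo lcm(155, 265) = 8215.

5213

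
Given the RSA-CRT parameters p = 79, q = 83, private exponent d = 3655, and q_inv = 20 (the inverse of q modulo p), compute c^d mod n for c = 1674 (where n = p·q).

d_p = d mod (p−1) = 3655 mod 78 = 67; d_q = d mod (q−1) = 47.
m₁ = c^(d_p) mod p: c ≡ 15 (mod 79), and 15^67 mod 79 = 12.
m₂ = c^(d_q) mod q: c ≡ 14 (mod 83), and 14^47 mod 83 = 58.
h = q_inv·(m₁ − m₂) mod p = 20·(12 − 58) mod 79 = 28.
m = m₂ + h·q = 58 + 28·83 = 2382.

2382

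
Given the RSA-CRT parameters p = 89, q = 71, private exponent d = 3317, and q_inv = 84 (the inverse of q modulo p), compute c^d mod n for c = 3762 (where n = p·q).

567

d_p = d mod (p−1) = 3317 mod 88 = 61; d_q = d mod (q−1) = 27.
m₁ = c^(d_p) mod p: c ≡ 24 (mod 89), and 24^61 mod 89 = 33.
m₂ = c^(d_q) mod q: c ≡ 70 (mod 71), and 70^27 mod 71 = 70.
h = q_inv·(m₁ − m₂) mod p = 84·(33 − 70) mod 89 = 7.
m = m₂ + h·q = 70 + 7·71 = 567.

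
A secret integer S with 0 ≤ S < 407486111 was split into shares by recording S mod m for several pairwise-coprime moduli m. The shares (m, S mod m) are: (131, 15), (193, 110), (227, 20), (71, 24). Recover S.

184535130

The moduli are pairwise coprime; N = 131·193·227·71 = 407486111.
N/131 = 3110581; 3110581 ≡ 117 (mod 131); 117·28 ≡ 1, so inverse 28.
N/193 = 2111327; 2111327 ≡ 100 (mod 193); 100·83 ≡ 1, so inverse 83.
N/227 = 1795093; 1795093 ≡ 204 (mod 227); 204·148 ≡ 1, so inverse 148.
N/71 = 5739241; 5739241 ≡ 27 (mod 71); 27·50 ≡ 1, so inverse 50.
S ≡ 15·3110581·28 + 110·2111327·83 + 20·1795093·148 + 24·5739241·50 = 32783424010.
32783424010 mod 407486111 = 184535130.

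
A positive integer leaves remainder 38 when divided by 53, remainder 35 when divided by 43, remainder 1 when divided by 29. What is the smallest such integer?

From n ≡ 38 (mod 53) write n = 38 + 53t. Substituting into n ≡ 35 (mod 43) gives 53t ≡ 40 (mod 43), and since 10⁻¹ ≡ 13 (mod 43), t ≡ 4. Hence n ≡ 38 + 53·4 = 250 (mod 2279).
From n ≡ 250 (mod 2279) write n = 250 + 2279t. Substituting into n ≡ 1 (mod 29) gives 2279t ≡ 12 (mod 29), and since 17⁻¹ ≡ 12 (mod 29), t ≡ 28. Hence n ≡ 250 + 2279·28 = 64062 (mod 66091).

64062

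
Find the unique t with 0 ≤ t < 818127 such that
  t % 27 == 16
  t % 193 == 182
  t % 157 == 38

The moduli are pairwise coprime; N = 27·193·157 = 818127.
N/27 = 30301; 30301 ≡ 7 (mod 27); 7·4 ≡ 1, so inverse 4.
N/193 = 4239; 4239 ≡ 186 (mod 193); 186·55 ≡ 1, so inverse 55.
N/157 = 5211; 5211 ≡ 30 (mod 157); 30·89 ≡ 1, so inverse 89.
t ≡ 16·30301·4 + 182·4239·55 + 38·5211·89 = 61995256.
61995256 mod 818127 = 635731.

635731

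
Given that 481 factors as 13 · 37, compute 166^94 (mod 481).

Mod 13: 166 ≡ 10; by Fermat, exponent reduces to 94 mod 12 = 10; 10^10 ≡ 3 (mod 13).
Mod 37: 166 ≡ 18; by Fermat, exponent reduces to 94 mod 36 = 22; 18^22 ≡ 30 (mod 37).
Combine by CRT: x ≡ 3 (mod 13), x ≡ 30 (mod 37) ⇒ x ≡ 289 (mod 481).

289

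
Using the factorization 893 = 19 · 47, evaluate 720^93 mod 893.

391

Mod 19: 720 ≡ 17; by Fermat, exponent reduces to 93 mod 18 = 3; 17^3 ≡ 11 (mod 19).
Mod 47: 720 ≡ 15; by Fermat, exponent reduces to 93 mod 46 = 1; 15^1 ≡ 15 (mod 47).
Combine by CRT: x ≡ 11 (mod 19), x ≡ 15 (mod 47) ⇒ x ≡ 391 (mod 893).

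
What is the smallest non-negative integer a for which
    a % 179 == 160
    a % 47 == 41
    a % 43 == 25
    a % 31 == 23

5486868

Combine the congruences pairwise.
From a ≡ 160 (mod 179) write a = 160 + 179t. Substituting into a ≡ 41 (mod 47) gives 179t ≡ 22 (mod 47), and since 38⁻¹ ≡ 26 (mod 47), t ≡ 8. Hence a ≡ 160 + 179·8 = 1592 (mod 8413).
From a ≡ 1592 (mod 8413) write a = 1592 + 8413t. Substituting into a ≡ 25 (mod 43) gives 8413t ≡ 24 (mod 43), and since 28⁻¹ ≡ 20 (mod 43), t ≡ 7. Hence a ≡ 1592 + 8413·7 = 60483 (mod 361759).
From a ≡ 60483 (mod 361759) write a = 60483 + 361759t. Substituting into a ≡ 23 (mod 31) gives 361759t ≡ 21 (mod 31), and since 20⁻¹ ≡ 14 (mod 31), t ≡ 15. Hence a ≡ 60483 + 361759·15 = 5486868 (mod 11214529).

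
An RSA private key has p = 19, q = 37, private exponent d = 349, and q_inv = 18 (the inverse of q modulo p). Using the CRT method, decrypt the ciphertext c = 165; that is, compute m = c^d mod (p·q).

466

d_p = d mod (p−1) = 349 mod 18 = 7; d_q = d mod (q−1) = 25.
m₁ = c^(d_p) mod p: c ≡ 13 (mod 19), and 13^7 mod 19 = 10.
m₂ = c^(d_q) mod q: c ≡ 17 (mod 37), and 17^25 mod 37 = 22.
h = q_inv·(m₁ − m₂) mod p = 18·(10 − 22) mod 19 = 12.
m = m₂ + h·q = 22 + 12·37 = 466.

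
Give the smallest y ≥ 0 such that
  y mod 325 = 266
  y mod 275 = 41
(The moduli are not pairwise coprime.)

gcd(325, 275) = 25 and 25 | (41 − 266), so the pair is consistent; merging gives y ≡ 591 (mod 3575), where 3575 = lcm(325, 275).
The solution is unique modulo lcm(325, 275) = 3575.

591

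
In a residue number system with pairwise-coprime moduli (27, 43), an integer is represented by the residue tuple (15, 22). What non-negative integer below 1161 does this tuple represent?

From x ≡ 15 (mod 27) write x = 15 + 27t. Substituting into x ≡ 22 (mod 43) gives 27t ≡ 7 (mod 43), and since 27⁻¹ ≡ 8 (mod 43), t ≡ 13. Hence x ≡ 15 + 27·13 = 366 (mod 1161).

366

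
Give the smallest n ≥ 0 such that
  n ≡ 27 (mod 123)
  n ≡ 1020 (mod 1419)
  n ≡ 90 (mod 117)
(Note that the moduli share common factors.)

521793

gcd(123, 1419) = 3 and 3 | (1020 − 27), so the pair is consistent; merging gives n ≡ 56361 (mod 58179), where 58179 = lcm(123, 1419).
gcd(58179, 117) = 3 and 3 | (90 − 56361), so the pair is consistent; merging gives n ≡ 521793 (mod 2268981), where 2268981 = lcm(58179, 117).
The solution is unique modulo lcm(123, 1419, 117) = 2268981.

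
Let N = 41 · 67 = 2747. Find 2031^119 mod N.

2734

Mod 41: 2031 ≡ 22; by Fermat, exponent reduces to 119 mod 40 = 39; 22^39 ≡ 28 (mod 41).
Mod 67: 2031 ≡ 21; by Fermat, exponent reduces to 119 mod 66 = 53; 21^53 ≡ 54 (mod 67).
Combine by CRT: x ≡ 28 (mod 41), x ≡ 54 (mod 67) ⇒ x ≡ 2734 (mod 2747).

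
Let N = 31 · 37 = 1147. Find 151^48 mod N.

343

Mod 31: 151 ≡ 27; by Fermat, exponent reduces to 48 mod 30 = 18; 27^18 ≡ 2 (mod 31).
Mod 37: 151 ≡ 3; by Fermat, exponent reduces to 48 mod 36 = 12; 3^12 ≡ 10 (mod 37).
Combine by CRT: x ≡ 2 (mod 31), x ≡ 10 (mod 37) ⇒ x ≡ 343 (mod 1147).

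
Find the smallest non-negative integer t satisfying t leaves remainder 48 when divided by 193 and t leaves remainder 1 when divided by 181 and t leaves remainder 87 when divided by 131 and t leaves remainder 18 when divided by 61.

The moduli are pairwise coprime; N = 193·181·131·61 = 279149603.
N/193 = 1446371; 1446371 ≡ 29 (mod 193); 29·20 ≡ 1, so inverse 20.
N/181 = 1542263; 1542263 ≡ 143 (mod 181); 143·100 ≡ 1, so inverse 100.
N/131 = 2130913; 2130913 ≡ 67 (mod 131); 67·88 ≡ 1, so inverse 88.
N/61 = 4576223; 4576223 ≡ 3 (mod 61); 3·41 ≡ 1, so inverse 41.
t ≡ 48·1446371·20 + 1·1542263·100 + 87·2130913·88 + 18·4576223·41 = 21234264962.
21234264962 mod 279149603 = 18895134.

18895134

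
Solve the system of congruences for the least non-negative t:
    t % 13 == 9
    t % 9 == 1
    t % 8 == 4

Combine the congruences pairwise.
From t ≡ 9 (mod 13) write t = 9 + 13s. Substituting into t ≡ 1 (mod 9) gives 13s ≡ 1 (mod 9), and since 4⁻¹ ≡ 7 (mod 9), s ≡ 7. Hence t ≡ 9 + 13·7 = 100 (mod 117).
From t ≡ 100 (mod 117) write t = 100 + 117s. Substituting into t ≡ 4 (mod 8) gives 117s ≡ 0 (mod 8), and since 5⁻¹ ≡ 5 (mod 8), s ≡ 0. Hence t ≡ 100 + 117·0 = 100 (mod 936).

100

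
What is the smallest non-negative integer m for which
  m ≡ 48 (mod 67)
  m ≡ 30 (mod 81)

2460

Combine the congruences pairwise.
From m ≡ 48 (mod 67) write m = 48 + 67t. Substituting into m ≡ 30 (mod 81) gives 67t ≡ 63 (mod 81), and since 67⁻¹ ≡ 52 (mod 81), t ≡ 36. Hence m ≡ 48 + 67·36 = 2460 (mod 5427).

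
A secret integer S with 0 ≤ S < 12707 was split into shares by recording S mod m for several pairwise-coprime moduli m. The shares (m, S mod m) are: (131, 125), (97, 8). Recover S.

11260

From S ≡ 125 (mod 131) write S = 125 + 131t. Substituting into S ≡ 8 (mod 97) gives 131t ≡ 77 (mod 97), and since 34⁻¹ ≡ 20 (mod 97), t ≡ 85. Hence S ≡ 125 + 131·85 = 11260 (mod 12707).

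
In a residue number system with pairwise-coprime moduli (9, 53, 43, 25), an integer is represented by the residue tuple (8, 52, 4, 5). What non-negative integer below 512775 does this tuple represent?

251855

The moduli are pairwise coprime; N = 9·53·43·25 = 512775.
N/9 = 56975; 56975 ≡ 5 (mod 9); 5·2 ≡ 1, so inverse 2.
N/53 = 9675; 9675 ≡ 29 (mod 53); 29·11 ≡ 1, so inverse 11.
N/43 = 11925; 11925 ≡ 14 (mod 43); 14·40 ≡ 1, so inverse 40.
N/25 = 20511; 20511 ≡ 11 (mod 25); 11·16 ≡ 1, so inverse 16.
x ≡ 8·56975·2 + 52·9675·11 + 4·11925·40 + 5·20511·16 = 9994580.
9994580 mod 512775 = 251855.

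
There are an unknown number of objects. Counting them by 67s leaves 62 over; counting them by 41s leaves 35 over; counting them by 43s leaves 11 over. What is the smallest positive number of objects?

The moduli are pairwise coprime; M = 67·41·43 = 118121.
M/67 = 1763; 1763 ≡ 21 (mod 67); 21·16 ≡ 1, so inverse 16.
M/41 = 2881; 2881 ≡ 11 (mod 41); 11·15 ≡ 1, so inverse 15.
M/43 = 2747; 2747 ≡ 38 (mod 43); 38·17 ≡ 1, so inverse 17.
N ≡ 62·1763·16 + 35·2881·15 + 11·2747·17 = 3775110.
3775110 mod 118121 = 113359.

113359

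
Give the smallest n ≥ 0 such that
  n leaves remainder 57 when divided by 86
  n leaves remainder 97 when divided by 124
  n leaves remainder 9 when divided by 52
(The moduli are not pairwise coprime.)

Combine the congruences pairwise.
gcd(86, 124) = 2 and 2 | (97 − 57), so the pair is consistent; merging gives n ≡ 1089 (mod 5332), where 5332 = lcm(86, 124).
gcd(5332, 52) = 4 and 4 | (9 − 1089), so the pair is consistent; merging gives n ≡ 33081 (mod 69316), where 69316 = lcm(5332, 52).
The solution is unique modulo lcm(86, 124, 52) = 69316.

33081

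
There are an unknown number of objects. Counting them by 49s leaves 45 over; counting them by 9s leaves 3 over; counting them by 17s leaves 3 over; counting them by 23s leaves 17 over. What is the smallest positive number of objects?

166008

The moduli are pairwise coprime; M = 49·9·17·23 = 172431.
M/49 = 3519; 3519 ≡ 40 (mod 49); 40·38 ≡ 1, so inverse 38.
M/9 = 19159; 19159 ≡ 7 (mod 9); 7·4 ≡ 1, so inverse 4.
M/17 = 10143; 10143 ≡ 11 (mod 17); 11·14 ≡ 1, so inverse 14.
M/23 = 7497; 7497 ≡ 22 (mod 23); 22·22 ≡ 1, so inverse 22.
N ≡ 45·3519·38 + 3·19159·4 + 3·10143·14 + 17·7497·22 = 9477282.
9477282 mod 172431 = 166008.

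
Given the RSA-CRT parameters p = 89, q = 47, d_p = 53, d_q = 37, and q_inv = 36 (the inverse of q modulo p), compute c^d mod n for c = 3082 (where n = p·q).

1240

m₁ = c^(d_p) mod p: c ≡ 56 (mod 89), and 56^53 mod 89 = 83.
m₂ = c^(d_q) mod q: c ≡ 27 (mod 47), and 27^37 mod 47 = 18.
h = q_inv·(m₁ − m₂) mod p = 36·(83 − 18) mod 89 = 26.
m = m₂ + h·q = 18 + 26·47 = 1240.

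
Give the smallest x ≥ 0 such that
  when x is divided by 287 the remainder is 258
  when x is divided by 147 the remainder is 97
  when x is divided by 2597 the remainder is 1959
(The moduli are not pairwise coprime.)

272047

Combine the congruences pairwise.
gcd(287, 147) = 7 and 7 | (97 − 258), so the pair is consistent; merging gives x ≡ 832 (mod 6027), where 6027 = lcm(287, 147).
gcd(6027, 2597) = 49 and 49 | (1959 − 832), so the pair is consistent; merging gives x ≡ 272047 (mod 319431), where 319431 = lcm(6027, 2597).
The solution is unique modulo lcm(287, 147, 2597) = 319431.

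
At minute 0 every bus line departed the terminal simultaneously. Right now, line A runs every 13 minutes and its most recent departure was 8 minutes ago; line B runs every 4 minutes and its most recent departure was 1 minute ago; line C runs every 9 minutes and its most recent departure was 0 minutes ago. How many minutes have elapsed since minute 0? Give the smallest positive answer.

333

The moduli are pairwise coprime; N = 13·4·9 = 468.
N/13 = 36; 36 ≡ 10 (mod 13); 10·4 ≡ 1, so inverse 4.
N/4 = 117; 117 ≡ 1 (mod 4), inverse 1.
N/9 = 52; 52 ≡ 7 (mod 9); 7·4 ≡ 1, so inverse 4.
t ≡ 8·36·4 + 1·117·1 + 0·52·4 = 1269.
1269 mod 468 = 333.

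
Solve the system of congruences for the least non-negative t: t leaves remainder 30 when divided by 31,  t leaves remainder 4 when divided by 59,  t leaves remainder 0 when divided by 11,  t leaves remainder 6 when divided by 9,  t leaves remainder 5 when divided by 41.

2054679

The moduli are pairwise coprime; N = 31·59·11·9·41 = 7423911.
N/31 = 239481; 239481 ≡ 6 (mod 31); 6·26 ≡ 1, so inverse 26.
N/59 = 125829; 125829 ≡ 41 (mod 59); 41·36 ≡ 1, so inverse 36.
N/11 = 674901; 674901 ≡ 7 (mod 11); 7·8 ≡ 1, so inverse 8.
N/9 = 824879; 824879 ≡ 2 (mod 9); 2·5 ≡ 1, so inverse 5.
N/41 = 181071; 181071 ≡ 15 (mod 41); 15·11 ≡ 1, so inverse 11.
t ≡ 30·239481·26 + 4·125829·36 + 0·674901·8 + 6·824879·5 + 5·181071·11 = 239619831.
239619831 mod 7423911 = 2054679.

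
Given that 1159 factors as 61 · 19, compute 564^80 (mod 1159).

1023

Mod 61: 564 ≡ 15; by Fermat, exponent reduces to 80 mod 60 = 20; 15^20 ≡ 47 (mod 61).
Mod 19: 564 ≡ 13; by Fermat, exponent reduces to 80 mod 18 = 8; 13^8 ≡ 16 (mod 19).
Combine by CRT: x ≡ 47 (mod 61), x ≡ 16 (mod 19) ⇒ x ≡ 1023 (mod 1159).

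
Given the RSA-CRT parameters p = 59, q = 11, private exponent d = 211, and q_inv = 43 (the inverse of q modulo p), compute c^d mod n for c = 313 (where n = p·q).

247

d_p = d mod (p−1) = 211 mod 58 = 37; d_q = d mod (q−1) = 1.
m₁ = c^(d_p) mod p: c ≡ 18 (mod 59), and 18^37 mod 59 = 11.
m₂ = c^(d_q) mod q: c ≡ 5 (mod 11), and 5^1 mod 11 = 5.
h = q_inv·(m₁ − m₂) mod p = 43·(11 − 5) mod 59 = 22.
m = m₂ + h·q = 5 + 22·11 = 247.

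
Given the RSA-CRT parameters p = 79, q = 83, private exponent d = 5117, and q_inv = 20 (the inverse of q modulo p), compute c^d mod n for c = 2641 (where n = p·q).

6484

d_p = d mod (p−1) = 5117 mod 78 = 47; d_q = d mod (q−1) = 33.
m₁ = c^(d_p) mod p: c ≡ 34 (mod 79), and 34^47 mod 79 = 6.
m₂ = c^(d_q) mod q: c ≡ 68 (mod 83), and 68^33 mod 83 = 10.
h = q_inv·(m₁ − m₂) mod p = 20·(6 − 10) mod 79 = 78.
m = m₂ + h·q = 10 + 78·83 = 6484.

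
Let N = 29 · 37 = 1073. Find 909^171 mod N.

739

Mod 29: 909 ≡ 10; by Fermat, exponent reduces to 171 mod 28 = 3; 10^3 ≡ 14 (mod 29).
Mod 37: 909 ≡ 21; by Fermat, exponent reduces to 171 mod 36 = 27; 21^27 ≡ 36 (mod 37).
Combine by CRT: x ≡ 14 (mod 29), x ≡ 36 (mod 37) ⇒ x ≡ 739 (mod 1073).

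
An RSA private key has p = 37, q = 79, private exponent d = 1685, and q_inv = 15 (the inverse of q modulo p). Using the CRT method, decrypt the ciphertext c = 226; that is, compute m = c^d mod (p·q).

d_p = d mod (p−1) = 1685 mod 36 = 29; d_q = d mod (q−1) = 47.
m₁ = c^(d_p) mod p: c ≡ 4 (mod 37), and 4^29 mod 37 = 21.
m₂ = c^(d_q) mod q: c ≡ 68 (mod 79), and 68^47 mod 79 = 35.
h = q_inv·(m₁ − m₂) mod p = 15·(21 − 35) mod 37 = 12.
m = m₂ + h·q = 35 + 12·79 = 983.

983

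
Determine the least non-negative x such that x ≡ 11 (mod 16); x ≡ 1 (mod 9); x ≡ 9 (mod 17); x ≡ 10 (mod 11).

The moduli are pairwise coprime; N = 16·9·17·11 = 26928.
N/16 = 1683; 1683 ≡ 3 (mod 16); 3·11 ≡ 1, so inverse 11.
N/9 = 2992; 2992 ≡ 4 (mod 9); 4·7 ≡ 1, so inverse 7.
N/17 = 1584; 1584 ≡ 3 (mod 17); 3·6 ≡ 1, so inverse 6.
N/11 = 2448; 2448 ≡ 6 (mod 11); 6·2 ≡ 1, so inverse 2.
x ≡ 11·1683·11 + 1·2992·7 + 9·1584·6 + 10·2448·2 = 359083.
359083 mod 26928 = 9019.

9019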